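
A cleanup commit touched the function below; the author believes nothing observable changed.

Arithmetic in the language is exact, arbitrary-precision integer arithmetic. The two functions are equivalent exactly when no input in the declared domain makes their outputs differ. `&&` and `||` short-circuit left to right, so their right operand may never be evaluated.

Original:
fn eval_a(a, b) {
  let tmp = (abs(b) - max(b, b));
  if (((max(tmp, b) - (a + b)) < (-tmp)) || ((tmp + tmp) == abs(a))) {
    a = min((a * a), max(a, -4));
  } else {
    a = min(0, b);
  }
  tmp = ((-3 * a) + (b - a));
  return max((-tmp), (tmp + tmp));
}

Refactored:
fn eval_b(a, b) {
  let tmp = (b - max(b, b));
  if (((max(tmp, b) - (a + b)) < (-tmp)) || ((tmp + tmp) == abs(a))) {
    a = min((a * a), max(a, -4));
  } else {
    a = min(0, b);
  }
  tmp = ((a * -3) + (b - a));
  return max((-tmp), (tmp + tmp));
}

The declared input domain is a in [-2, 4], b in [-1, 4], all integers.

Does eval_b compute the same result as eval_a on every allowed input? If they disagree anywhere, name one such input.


There is a counterexample at a=0, b=-1: 6 on one side, 1 on the other.
eval_a: tmp becomes 2; next (((max(tmp, b) - (a + b)) < (-tmp)) || ((tmp + tmp) == abs(a))) evaluates to false; next a becomes -1; next tmp becomes 3; next final value 6
eval_b: tmp becomes 0; next (((max(tmp, b) - (a + b)) < (-tmp)) || ((tmp + tmp) == abs(a))) evaluates to true; next a becomes 0; next tmp becomes -1; next final value 1
verdict: not equivalent; witness: a=0, b=-1


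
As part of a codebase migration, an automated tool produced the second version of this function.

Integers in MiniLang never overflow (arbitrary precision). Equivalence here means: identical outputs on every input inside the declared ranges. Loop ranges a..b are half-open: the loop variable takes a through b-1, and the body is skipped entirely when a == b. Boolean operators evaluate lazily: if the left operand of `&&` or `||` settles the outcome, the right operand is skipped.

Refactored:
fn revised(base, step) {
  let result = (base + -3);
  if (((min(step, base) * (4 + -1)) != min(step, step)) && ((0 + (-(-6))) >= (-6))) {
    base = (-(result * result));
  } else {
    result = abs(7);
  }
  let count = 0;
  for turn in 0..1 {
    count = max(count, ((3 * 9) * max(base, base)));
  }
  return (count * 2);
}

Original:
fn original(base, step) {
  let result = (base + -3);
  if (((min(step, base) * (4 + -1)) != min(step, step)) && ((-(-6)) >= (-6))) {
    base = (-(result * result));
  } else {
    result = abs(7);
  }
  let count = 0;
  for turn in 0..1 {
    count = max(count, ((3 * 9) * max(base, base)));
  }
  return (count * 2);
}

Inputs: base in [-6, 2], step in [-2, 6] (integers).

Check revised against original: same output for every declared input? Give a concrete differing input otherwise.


The two are interchangeable: constant usage differs, plus arithmetic usage differs, and every declared input agrees.
Tracing base=1, step=1: original: result := -2 | (((min(step, base) * (4 + -1)) != min(step, step)) && ((-(-6)) >= (-6))): true | base := -4 | count := 0 | iter turn=0: | count := 0 | result 0 | revised: result := -2 | (((min(step, base) * (4 + -1)) != min(step, step)) && ((0 + (-(-6))) >= (-6))): true | base := -4 | count := 0 | iter turn=0: | count := 0 | result 0 — matching result 0.
Sweeping the whole domain (81 inputs) finds no disagreement.
verdict: equivalent


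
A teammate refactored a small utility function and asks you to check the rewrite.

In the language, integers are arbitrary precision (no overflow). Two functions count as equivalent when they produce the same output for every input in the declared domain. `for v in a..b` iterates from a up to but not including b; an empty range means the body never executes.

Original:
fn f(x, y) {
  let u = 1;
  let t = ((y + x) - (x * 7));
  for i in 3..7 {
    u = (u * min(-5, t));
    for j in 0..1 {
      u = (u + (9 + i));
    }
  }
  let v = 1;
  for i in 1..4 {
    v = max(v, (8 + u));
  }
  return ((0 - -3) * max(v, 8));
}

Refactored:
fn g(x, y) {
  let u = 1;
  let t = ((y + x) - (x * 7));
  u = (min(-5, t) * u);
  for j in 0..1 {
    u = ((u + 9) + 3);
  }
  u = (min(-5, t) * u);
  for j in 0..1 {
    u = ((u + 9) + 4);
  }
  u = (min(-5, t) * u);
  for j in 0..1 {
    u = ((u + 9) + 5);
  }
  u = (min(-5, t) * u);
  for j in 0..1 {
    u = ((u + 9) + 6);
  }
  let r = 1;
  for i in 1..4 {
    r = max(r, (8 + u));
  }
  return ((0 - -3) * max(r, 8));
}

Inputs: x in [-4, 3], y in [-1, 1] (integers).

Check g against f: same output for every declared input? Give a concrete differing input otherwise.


Side by side, the visible changes include: local variable names differ, min/max/abs usage differs, statement counts differ, arithmetic usage differs, constant usage differs, loop structure differs.
Spot check at x=-2, y=0 — f: u=1, then t=12, then (i=3), then u=-5, then (j=0), then u=7, then (i=4), then u=-35, then (j=0), then u=-22, then (i=5), then u=110, then (j=0), then u=124, then (i=6), then u=-620, then (j=0), then u=-605, then v=1, then (i=1), then v=1, then (i=2), then v=1, then (i=3), then v=1, then returns 24. g: u=1, then t=12, then u=-5, then (j=0), then u=7, then u=-35, then (j=0), then u=-22, then u=110, then (j=0), then u=124, then u=-620, then (j=0), then u=-605, then r=1, then (i=1), then r=1, then (i=2), then r=1, then (i=3), then r=1, then returns 24. Both give 24.
Sweeping the whole domain (24 inputs) finds no disagreement.
verdict: equivalent


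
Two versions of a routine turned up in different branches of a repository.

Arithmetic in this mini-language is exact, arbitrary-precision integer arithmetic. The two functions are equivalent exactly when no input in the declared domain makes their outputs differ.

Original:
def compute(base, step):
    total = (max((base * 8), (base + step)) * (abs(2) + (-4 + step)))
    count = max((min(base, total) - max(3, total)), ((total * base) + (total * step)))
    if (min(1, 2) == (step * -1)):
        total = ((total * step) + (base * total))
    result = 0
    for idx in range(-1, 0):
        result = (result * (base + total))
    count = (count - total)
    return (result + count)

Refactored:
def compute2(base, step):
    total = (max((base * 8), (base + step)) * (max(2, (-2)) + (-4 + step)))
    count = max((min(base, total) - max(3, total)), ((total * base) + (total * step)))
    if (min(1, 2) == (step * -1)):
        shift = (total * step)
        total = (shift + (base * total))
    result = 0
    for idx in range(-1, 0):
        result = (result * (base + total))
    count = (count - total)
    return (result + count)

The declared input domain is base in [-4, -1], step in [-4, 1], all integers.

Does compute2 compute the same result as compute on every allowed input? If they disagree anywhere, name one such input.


Comparing the listings, the differences include: statement counts differ; local variable names differ; min/max/abs usage differs; constant usage differs.
As a probe, take base=-1, step=-2: compute runs total becomes 12; next count becomes -13; next (min(1, 2) == (step * -1)) evaluates to false; next result becomes 0; next at idx=-1:; next result becomes 0; next count becomes -25; next final value -25; compute2 runs total becomes 12; next count becomes -13; next (min(1, 2) == (step * -1)) evaluates to false; next result becomes 0; next at idx=-1:; next result becomes 0; next count becomes -25; next final value -25; both end at -25.
Every one of the 24 inputs gives matching results.
verdict: equivalent


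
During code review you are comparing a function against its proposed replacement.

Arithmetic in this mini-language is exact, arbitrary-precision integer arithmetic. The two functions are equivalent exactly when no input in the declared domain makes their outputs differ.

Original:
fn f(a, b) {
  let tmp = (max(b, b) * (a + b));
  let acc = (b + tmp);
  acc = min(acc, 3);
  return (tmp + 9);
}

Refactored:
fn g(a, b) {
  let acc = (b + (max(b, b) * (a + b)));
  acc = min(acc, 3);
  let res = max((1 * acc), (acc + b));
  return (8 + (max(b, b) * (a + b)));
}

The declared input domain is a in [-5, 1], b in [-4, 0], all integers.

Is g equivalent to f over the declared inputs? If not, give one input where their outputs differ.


These are not equivalent — on a=-5, b=-4 the outputs split (45 vs 44).
f: tmp=36, then acc=32, then acc=3, then returns 45
g: acc=32, then acc=3, then res=3, then returns 44
verdict: not equivalent; witness: a=-5, b=-4


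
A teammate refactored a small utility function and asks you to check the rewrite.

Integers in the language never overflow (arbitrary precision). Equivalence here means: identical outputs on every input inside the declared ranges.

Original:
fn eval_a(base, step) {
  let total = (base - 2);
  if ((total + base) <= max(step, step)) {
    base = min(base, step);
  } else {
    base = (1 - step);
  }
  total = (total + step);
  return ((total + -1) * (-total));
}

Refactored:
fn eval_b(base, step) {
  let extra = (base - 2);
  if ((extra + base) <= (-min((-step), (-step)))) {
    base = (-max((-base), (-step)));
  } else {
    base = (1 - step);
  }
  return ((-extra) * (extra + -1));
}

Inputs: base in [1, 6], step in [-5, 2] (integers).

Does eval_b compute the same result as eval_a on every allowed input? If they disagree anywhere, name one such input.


Take base=1, step=-5.
eval_a: total = -1; ((total + base) <= max(step, step)) -> false; base = 6; total = -6; return -42
eval_b: extra = -1; ((extra + base) <= (-min((-step), (-step)))) -> false; base = 6; return -2
-42 and -2 differ, so these are not the same function on this domain.
verdict: not equivalent; witness: base=1, step=-5


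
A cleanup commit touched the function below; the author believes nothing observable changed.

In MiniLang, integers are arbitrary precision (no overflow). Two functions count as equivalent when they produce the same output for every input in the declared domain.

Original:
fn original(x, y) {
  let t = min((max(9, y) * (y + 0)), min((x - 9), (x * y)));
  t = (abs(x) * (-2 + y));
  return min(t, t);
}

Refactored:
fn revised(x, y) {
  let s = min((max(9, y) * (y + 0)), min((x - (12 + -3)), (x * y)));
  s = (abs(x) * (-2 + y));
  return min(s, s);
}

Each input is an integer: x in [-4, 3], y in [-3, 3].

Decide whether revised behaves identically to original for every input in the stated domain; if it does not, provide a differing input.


Equivalent — the differences include arithmetic usage differs; also constant usage differs; also local variable names differ, yet no declared input distinguishes the two.
Spot check at x=-3, y=3 — original: t=-12, then t=3, then returns 3. revised: s=-12, then s=3, then returns 3. Both give 3.
Across all 56 domain points the two functions coincide.
verdict: equivalent


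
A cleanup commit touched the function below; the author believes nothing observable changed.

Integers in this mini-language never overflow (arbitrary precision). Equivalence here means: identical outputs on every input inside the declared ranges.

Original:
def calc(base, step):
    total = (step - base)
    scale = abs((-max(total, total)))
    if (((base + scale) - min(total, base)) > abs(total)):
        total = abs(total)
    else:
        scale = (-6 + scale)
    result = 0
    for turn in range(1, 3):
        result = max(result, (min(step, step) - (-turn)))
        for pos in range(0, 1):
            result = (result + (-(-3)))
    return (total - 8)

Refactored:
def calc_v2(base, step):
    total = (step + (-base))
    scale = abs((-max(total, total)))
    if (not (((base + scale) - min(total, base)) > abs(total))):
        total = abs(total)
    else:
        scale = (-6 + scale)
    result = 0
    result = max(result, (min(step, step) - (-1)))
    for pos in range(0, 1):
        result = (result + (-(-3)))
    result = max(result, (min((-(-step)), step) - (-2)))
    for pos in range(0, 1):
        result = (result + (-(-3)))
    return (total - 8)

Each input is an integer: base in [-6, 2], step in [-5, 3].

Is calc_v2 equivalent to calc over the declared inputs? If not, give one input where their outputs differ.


Run the pair on base=-4, step=-5.
calc: total=-1, then scale=1, then (((base + scale) - min(total, base)) > abs(total)) is false, then scale=-5, then result=0, then (turn=1), then result=0, then (pos=0), then result=3, then (turn=2), then result=3, then (pos=0), then result=6, then returns -9
calc_v2: total=-1, then scale=1, then (not (((base + scale) - min(total, base)) > abs(total))) is true, then total=1, then result=0, then result=0, then (pos=0), then result=3, then result=3, then (pos=0), then result=6, then returns -7
-9 and -7 differ, so these are not the same function on this domain.
verdict: not equivalent; witness: base=-4, step=-5


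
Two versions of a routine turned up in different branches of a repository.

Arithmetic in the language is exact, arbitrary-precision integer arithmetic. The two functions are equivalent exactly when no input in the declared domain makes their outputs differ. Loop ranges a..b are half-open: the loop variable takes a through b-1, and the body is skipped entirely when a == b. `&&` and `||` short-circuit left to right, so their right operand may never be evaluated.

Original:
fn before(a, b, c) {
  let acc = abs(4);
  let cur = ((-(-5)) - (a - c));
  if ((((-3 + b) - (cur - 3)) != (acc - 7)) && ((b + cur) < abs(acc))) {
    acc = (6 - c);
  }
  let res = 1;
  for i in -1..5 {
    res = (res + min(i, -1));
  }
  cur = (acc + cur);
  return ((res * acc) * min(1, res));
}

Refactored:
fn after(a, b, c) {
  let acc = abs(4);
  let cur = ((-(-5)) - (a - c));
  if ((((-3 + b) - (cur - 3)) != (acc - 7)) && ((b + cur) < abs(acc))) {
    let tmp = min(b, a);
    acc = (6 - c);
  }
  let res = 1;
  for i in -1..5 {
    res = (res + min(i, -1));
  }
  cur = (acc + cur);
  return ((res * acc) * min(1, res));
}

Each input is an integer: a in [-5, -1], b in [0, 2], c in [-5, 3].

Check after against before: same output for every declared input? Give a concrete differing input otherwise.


This is a faithful refactor — min/max/abs usage differs; also statement counts differ; also local variable names differ, but the computed results match everywhere.
One worked example (a=-2, b=1, c=1) — before: acc=4, then cur=8, then ((((-3 + b) - (cur - 3)) != (acc - 7)) && ((b + cur) < abs(acc))) is false, then res=1, then (i=-1), then res=0, then (i=0), then res=-1, then (i=1), then res=-2, then (i=2), then res=-3, then (i=3), then res=-4, then (i=4), then res=-5, then cur=12, then returns 100; after: acc=4, then cur=8, then ((((-3 + b) - (cur - 3)) != (acc - 7)) && ((b + cur) < abs(acc))) is false, then res=1, then (i=-1), then res=0, then (i=0), then res=-1, then (i=1), then res=-2, then (i=2), then res=-3, then (i=3), then res=-4, then (i=4), then res=-5, then cur=12, then returns 100; agreement on 100.
Every one of the 135 inputs gives matching results.
verdict: equivalent


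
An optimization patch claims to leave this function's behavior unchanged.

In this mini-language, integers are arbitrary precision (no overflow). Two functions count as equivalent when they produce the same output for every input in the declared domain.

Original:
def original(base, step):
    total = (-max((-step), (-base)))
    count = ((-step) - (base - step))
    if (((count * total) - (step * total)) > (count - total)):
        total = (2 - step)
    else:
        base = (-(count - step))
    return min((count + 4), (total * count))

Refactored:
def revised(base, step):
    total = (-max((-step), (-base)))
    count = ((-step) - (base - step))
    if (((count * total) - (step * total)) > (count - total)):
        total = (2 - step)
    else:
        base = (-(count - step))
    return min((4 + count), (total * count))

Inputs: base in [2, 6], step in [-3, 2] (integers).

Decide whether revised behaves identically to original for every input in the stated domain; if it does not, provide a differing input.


This is a faithful refactor — same computation, different form, but the computed results match everywhere.
Spot check at base=4, step=-2 — original: total := -2 | count := -4 | (((count * total) - (step * total)) > (count - total)): true | total := 4 | result -16. revised: total := -2 | count := -4 | (((count * total) - (step * total)) > (count - total)): true | total := 4 | result -16. Both give -16.
Across all 30 domain points the two functions coincide.
verdict: equivalent


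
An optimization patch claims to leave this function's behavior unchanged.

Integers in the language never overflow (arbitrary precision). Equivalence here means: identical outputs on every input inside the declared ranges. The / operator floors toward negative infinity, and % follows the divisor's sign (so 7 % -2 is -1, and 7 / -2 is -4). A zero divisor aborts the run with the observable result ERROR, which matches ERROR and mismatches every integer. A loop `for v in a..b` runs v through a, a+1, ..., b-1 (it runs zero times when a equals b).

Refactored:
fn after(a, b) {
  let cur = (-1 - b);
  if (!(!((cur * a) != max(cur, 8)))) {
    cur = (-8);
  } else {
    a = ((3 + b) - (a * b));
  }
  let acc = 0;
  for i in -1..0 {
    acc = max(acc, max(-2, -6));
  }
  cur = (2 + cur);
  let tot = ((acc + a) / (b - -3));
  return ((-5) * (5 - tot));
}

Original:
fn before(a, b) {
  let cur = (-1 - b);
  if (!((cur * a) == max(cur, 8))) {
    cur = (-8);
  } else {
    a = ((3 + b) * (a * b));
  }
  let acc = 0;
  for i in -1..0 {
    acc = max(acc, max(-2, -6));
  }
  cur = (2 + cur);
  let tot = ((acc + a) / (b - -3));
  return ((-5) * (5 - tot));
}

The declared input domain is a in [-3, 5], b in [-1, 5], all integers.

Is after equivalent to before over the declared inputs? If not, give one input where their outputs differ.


Evaluate both at a=-2, b=3.
before: cur becomes -4; next (!((cur * a) == max(cur, 8))) evaluates to false; next a becomes -36; next acc becomes 0; next at i=-1:; next acc becomes 0; next cur becomes -2; next tot becomes -6; next final value -55
after: cur becomes -4; next (!(!((cur * a) != max(cur, 8)))) evaluates to false; next a becomes 12; next acc becomes 0; next at i=-1:; next acc becomes 0; next cur becomes -2; next tot becomes 2; next final value -15
-55 and -15 differ, so these are not the same function on this domain.
verdict: not equivalent; witness: a=-2, b=3


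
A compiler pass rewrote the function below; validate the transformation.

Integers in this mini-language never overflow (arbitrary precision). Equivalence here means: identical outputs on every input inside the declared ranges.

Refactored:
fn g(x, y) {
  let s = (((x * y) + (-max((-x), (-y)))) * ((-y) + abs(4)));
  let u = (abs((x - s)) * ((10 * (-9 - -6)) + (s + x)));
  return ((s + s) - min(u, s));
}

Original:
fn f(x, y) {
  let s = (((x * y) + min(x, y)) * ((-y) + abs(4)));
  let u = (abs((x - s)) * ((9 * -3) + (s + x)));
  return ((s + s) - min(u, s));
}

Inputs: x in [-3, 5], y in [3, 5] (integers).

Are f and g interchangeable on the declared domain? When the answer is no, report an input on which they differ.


Not equivalent: x=-3, y=3 separates them (354 vs 381).
f: s becomes -12; next u becomes -378; next final value 354
g: s becomes -12; next u becomes -405; next final value 381
verdict: not equivalent; witness: x=-3, y=3


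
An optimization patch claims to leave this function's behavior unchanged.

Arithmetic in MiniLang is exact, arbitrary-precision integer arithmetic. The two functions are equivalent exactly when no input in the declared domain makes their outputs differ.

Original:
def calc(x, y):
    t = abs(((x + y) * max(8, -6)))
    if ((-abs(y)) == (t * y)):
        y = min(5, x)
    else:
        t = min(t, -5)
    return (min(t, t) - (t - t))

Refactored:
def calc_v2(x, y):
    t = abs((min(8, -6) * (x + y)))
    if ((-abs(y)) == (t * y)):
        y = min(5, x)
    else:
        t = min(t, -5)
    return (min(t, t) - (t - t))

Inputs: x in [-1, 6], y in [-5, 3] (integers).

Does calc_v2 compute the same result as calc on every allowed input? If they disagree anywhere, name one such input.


Consider the input x=-1, y=0.
calc: t=8, then ((-abs(y)) == (t * y)) is true, then y=-1, then returns 8
calc_v2: t=6, then ((-abs(y)) == (t * y)) is true, then y=-1, then returns 6
8 vs 6 — the two versions disagree here.
verdict: not equivalent; witness: x=-1, y=0


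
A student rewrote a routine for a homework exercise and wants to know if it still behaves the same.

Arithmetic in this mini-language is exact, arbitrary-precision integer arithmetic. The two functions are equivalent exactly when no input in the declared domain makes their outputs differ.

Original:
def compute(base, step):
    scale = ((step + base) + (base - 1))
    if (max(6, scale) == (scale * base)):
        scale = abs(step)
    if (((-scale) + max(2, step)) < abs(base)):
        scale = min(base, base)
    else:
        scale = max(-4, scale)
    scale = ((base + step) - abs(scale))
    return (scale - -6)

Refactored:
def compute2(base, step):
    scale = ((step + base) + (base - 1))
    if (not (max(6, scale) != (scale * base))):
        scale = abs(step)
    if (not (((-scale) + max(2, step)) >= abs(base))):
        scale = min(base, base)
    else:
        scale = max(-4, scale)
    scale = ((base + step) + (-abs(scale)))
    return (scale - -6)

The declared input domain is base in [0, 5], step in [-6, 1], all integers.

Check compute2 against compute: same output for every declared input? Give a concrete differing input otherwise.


Although boolean connective usage differs, and comparison usage differs, and arithmetic usage differs, 48/48 inputs agree.
verdict: equivalent


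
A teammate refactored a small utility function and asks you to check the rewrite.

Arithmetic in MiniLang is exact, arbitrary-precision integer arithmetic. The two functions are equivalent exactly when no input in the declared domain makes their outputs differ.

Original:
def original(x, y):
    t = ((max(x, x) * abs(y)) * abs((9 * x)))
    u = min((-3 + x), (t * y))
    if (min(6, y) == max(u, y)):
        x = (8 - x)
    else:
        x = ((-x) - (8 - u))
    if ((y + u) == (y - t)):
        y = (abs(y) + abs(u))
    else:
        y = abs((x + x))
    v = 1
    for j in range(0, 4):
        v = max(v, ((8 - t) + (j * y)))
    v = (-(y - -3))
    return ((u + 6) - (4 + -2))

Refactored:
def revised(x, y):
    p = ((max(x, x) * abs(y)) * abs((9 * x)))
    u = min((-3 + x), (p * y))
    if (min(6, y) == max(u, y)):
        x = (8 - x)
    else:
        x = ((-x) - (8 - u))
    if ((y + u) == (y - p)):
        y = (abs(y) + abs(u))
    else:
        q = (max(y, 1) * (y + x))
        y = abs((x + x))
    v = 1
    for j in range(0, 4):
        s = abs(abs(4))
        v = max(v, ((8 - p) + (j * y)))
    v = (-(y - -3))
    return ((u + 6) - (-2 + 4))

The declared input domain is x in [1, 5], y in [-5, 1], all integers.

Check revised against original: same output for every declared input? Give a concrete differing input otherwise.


This is a faithful refactor — local variable names differ, plus constant usage differs, plus statement counts differ, plus arithmetic usage differs, plus min/max/abs usage differs, but the computed results match everywhere.
As a probe, take x=5, y=1: original runs t becomes 225; next u becomes 2; next (min(6, y) == max(u, y)) evaluates to false; next x becomes -11; next ((y + u) == (y - t)) evaluates to false; next y becomes 22; next v becomes 1; next at j=0:; next v becomes 1; next at j=1:; next v becomes 1; next at j=2:; next v becomes 1; next at j=3:; next v becomes 1; next v becomes -25; next final value 6; revised runs p becomes 225; next u becomes 2; next (min(6, y) == max(u, y)) evaluates to false; next x becomes -11; next ((y + u) == (y - p)) evaluates to false; next q becomes -10; next y becomes 22; next v becomes 1; next at j=0:; next s becomes 4; next v becomes 1; next at j=1:; next s becomes 4; next v becomes 1; next at j=2:; next s becomes 4; next v becomes 1; next at j=3:; next s becomes 4; next v becomes 1; next v becomes -25; next final value 6; both end at 6.
Sweeping the whole domain (35 inputs) finds no disagreement.
verdict: equivalent


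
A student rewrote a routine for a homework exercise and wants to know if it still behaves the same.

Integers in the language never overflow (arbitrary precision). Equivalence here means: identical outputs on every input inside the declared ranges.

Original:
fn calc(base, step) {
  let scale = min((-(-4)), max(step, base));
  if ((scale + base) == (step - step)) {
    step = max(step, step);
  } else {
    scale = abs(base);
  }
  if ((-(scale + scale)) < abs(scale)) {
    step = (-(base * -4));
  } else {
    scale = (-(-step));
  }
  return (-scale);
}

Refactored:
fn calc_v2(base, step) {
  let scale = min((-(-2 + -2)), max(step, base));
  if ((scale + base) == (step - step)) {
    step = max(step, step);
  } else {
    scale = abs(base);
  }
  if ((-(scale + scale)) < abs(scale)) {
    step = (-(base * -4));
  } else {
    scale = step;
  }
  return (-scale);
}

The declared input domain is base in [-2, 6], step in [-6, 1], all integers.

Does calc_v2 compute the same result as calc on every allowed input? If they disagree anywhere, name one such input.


Reading the diff, among the changes: arithmetic usage differs; also constant usage differs.
Tracing base=1, step=1: calc: scale := 1 | ((scale + base) == (step - step)): false | scale := 1 | ((-(scale + scale)) < abs(scale)): true | step := 4 | result -1 | calc_v2: scale := 1 | ((scale + base) == (step - step)): false | scale := 1 | ((-(scale + scale)) < abs(scale)): true | step := 4 | result -1 — matching result -1.
Every one of the 72 inputs gives matching results.
verdict: equivalent


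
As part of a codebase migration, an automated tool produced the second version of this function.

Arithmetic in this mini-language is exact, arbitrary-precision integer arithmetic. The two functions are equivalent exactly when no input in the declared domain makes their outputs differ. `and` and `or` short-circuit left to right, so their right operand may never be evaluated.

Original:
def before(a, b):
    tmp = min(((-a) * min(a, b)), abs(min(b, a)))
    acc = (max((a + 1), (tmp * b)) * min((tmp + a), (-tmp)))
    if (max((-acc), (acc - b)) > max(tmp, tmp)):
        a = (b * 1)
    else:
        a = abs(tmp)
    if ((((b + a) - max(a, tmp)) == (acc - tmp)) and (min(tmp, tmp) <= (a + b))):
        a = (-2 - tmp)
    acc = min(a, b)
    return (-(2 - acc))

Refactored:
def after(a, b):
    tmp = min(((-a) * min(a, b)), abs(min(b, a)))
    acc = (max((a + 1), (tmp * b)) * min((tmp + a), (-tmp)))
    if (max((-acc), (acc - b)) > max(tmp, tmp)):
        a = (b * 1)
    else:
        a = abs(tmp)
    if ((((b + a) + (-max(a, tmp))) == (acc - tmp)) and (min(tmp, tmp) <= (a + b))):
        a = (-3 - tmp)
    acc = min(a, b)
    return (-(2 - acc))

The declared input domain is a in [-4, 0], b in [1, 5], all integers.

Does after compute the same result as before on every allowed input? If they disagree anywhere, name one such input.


There is a counterexample at a=-1, b=1: -3 on one side, -4 on the other.
before: tmp := -1 | acc := 0 | (max((-acc), (acc - b)) > max(tmp, tmp)): true | a := 1 | ((((b + a) - max(a, tmp)) == (acc - tmp)) and (min(tmp, tmp) <= (a + b))): true | a := -1 | acc := -1 | result -3
after: tmp := -1 | acc := 0 | (max((-acc), (acc - b)) > max(tmp, tmp)): true | a := 1 | ((((b + a) + (-max(a, tmp))) == (acc - tmp)) and (min(tmp, tmp) <= (a + b))): true | a := -2 | acc := -2 | result -4
verdict: not equivalent; witness: a=-1, b=1


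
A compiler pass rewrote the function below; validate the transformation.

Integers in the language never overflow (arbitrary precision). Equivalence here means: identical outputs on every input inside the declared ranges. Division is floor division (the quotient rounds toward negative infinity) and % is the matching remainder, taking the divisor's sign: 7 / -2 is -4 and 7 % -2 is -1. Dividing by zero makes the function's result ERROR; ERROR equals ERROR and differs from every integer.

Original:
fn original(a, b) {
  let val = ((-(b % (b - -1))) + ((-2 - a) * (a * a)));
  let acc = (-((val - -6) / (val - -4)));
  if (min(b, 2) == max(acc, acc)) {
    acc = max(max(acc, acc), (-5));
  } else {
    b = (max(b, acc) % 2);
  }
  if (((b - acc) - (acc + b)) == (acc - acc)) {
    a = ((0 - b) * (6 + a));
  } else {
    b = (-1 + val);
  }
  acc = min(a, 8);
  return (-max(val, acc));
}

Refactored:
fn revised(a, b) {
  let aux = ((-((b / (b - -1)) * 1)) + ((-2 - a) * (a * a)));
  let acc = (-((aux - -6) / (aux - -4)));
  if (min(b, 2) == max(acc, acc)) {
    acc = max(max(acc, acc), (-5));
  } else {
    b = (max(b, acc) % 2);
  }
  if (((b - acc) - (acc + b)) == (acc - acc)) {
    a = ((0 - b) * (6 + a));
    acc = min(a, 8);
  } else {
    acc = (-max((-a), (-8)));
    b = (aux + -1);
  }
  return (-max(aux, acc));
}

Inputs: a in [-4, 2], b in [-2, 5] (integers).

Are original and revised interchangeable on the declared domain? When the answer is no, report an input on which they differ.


Try a=-4, b=-2.
original: val := 32 | acc := -1 | (min(b, 2) == max(acc, acc)): false | b := 1 | (((b - acc) - (acc + b)) == (acc - acc)): false | b := 31 | acc := -4 | result -32
revised: aux := 30 | acc := -1 | (min(b, 2) == max(acc, acc)): false | b := 1 | (((b - acc) - (acc + b)) == (acc - acc)): false | acc := -4 | b := 29 | result -30
-32 against -30: the behavior changed.
verdict: not equivalent; witness: a=-4, b=-2


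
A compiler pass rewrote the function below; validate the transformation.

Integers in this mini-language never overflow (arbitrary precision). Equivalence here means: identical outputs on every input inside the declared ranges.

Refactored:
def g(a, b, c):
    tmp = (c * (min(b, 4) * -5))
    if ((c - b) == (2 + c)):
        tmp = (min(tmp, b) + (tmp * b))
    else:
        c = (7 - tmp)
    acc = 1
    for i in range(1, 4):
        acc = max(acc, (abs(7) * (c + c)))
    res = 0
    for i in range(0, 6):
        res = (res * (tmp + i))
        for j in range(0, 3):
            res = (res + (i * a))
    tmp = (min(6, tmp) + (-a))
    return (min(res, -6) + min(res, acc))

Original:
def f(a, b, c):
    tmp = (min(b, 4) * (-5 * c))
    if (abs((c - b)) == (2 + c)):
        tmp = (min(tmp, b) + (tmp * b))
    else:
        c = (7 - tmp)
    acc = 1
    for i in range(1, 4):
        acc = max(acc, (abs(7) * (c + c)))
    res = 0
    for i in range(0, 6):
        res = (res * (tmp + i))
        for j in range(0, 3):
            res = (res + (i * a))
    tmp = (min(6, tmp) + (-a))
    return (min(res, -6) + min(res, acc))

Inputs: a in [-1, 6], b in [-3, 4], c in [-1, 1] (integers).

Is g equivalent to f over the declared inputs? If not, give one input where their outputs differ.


The rewrite breaks on a=-1, b=4, c=1, where the results are -509714550 and -395670.
f: tmp := -20 | (abs((c - b)) == (2 + c)): true | tmp := -100 | acc := 1 | iter i=1: | acc := 14 | iter i=2: | acc := 14 | iter i=3: | acc := 14 | res := 0 | iter i=0: | res := 0 | iter j=0: | res := 0 | iter j=1: | res := 0 | iter j=2: | res := 0 | iter i=1: | res := 0 | iter j=0: | res := -1 | iter j=1: | res := -2 | iter j=2: | res := -3 | iter i=2: | res := 294 | iter j=0: | res := 292 | iter j=1: | res := 290 | iter j=2: | res := 288 | iter i=3: | res := -27936 | iter j=0: | res := -27939 | iter j=1: | res := -27942 | iter j=2: | res := -27945 | iter i=4: | res := 2682720 | iter j=0: | res := 2682716 | iter j=1: | res := 2682712 | iter j=2: | res := 2682708 | iter i=5: | res := -254857260 | iter j=0: | res := -254857265 | iter j=1: | res := -254857270 | iter j=2: | res := -254857275 | tmp := -99 | result -509714550
g: tmp := -20 | ((c - b) == (2 + c)): false | c := 27 | acc := 1 | iter i=1: | acc := 378 | iter i=2: | acc := 378 | iter i=3: | acc := 378 | res := 0 | iter i=0: | res := 0 | iter j=0: | res := 0 | iter j=1: | res := 0 | iter j=2: | res := 0 | iter i=1: | res := 0 | iter j=0: | res := -1 | iter j=1: | res := -2 | iter j=2: | res := -3 | iter i=2: | res := 54 | iter j=0: | res := 52 | iter j=1: | res := 50 | iter j=2: | res := 48 | iter i=3: | res := -816 | iter j=0: | res := -819 | iter j=1: | res := -822 | iter j=2: | res := -825 | iter i=4: | res := 13200 | iter j=0: | res := 13196 | iter j=1: | res := 13192 | iter j=2: | res := 13188 | iter i=5: | res := -197820 | iter j=0: | res := -197825 | iter j=1: | res := -197830 | iter j=2: | res := -197835 | tmp := -19 | result -395670
verdict: not equivalent; witness: a=-1, b=4, c=1


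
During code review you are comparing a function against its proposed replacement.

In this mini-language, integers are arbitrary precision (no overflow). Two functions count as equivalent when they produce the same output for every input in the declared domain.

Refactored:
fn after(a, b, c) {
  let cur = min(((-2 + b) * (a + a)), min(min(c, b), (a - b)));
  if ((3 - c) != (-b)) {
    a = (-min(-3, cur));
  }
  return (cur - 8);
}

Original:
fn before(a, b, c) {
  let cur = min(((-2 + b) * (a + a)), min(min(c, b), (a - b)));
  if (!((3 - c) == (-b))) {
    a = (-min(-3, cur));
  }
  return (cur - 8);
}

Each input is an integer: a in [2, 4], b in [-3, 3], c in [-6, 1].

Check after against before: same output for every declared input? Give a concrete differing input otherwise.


Reading the diff, among the changes: boolean connective usage differs, comparison usage differs.
As a probe, take a=4, b=-2, c=-2: before runs cur becomes -32; next (!((3 - c) == (-b))) evaluates to true; next a becomes 32; next final value -40; after runs cur becomes -32; next ((3 - c) != (-b)) evaluates to true; next a becomes 32; next final value -40; both end at -40.
Checked all 168 inputs in the declared domain: the outputs agree on every one.
verdict: equivalent


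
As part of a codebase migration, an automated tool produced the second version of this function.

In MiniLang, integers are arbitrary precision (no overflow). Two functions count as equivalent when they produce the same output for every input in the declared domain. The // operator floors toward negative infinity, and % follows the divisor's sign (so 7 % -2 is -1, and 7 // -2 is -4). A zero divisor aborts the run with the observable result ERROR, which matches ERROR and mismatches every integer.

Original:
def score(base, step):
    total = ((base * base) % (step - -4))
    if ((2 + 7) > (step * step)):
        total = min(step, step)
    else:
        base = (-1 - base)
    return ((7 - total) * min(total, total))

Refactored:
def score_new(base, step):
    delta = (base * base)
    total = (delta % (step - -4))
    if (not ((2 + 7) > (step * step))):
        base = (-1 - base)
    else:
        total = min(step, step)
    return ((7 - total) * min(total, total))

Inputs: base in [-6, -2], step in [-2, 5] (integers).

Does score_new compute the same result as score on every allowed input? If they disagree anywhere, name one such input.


Reading the diff, among the changes: statement counts differ, plus local variable names differ, plus boolean connective usage differs.
One worked example (base=-2, step=2) — score: total becomes 4; next ((2 + 7) > (step * step)) evaluates to true; next total becomes 2; next final value 10; score_new: delta becomes 4; next total becomes 4; next (not ((2 + 7) > (step * step))) evaluates to false; next total becomes 2; next final value 10; agreement on 10.
Every one of the 40 inputs gives matching results.
verdict: equivalent


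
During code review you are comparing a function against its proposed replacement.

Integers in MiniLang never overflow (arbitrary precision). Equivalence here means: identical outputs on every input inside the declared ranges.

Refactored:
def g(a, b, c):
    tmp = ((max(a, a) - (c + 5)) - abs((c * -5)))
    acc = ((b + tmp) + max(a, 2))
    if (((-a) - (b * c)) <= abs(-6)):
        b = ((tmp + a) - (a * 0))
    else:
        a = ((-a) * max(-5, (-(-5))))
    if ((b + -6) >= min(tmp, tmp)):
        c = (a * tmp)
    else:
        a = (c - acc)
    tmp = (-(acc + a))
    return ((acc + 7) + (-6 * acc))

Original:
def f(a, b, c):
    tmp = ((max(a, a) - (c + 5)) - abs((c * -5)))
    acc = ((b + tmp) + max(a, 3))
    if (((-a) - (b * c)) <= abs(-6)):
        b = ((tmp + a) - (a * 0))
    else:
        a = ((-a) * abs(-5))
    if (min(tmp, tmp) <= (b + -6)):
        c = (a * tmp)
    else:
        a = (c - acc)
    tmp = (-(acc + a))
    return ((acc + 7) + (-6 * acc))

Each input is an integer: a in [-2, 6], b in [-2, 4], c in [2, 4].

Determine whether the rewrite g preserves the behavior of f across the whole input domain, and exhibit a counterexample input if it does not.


Evaluate both at a=-2, b=-2, c=2.
f: tmp = -19; acc = -18; (((-a) - (b * c)) <= abs(-6)) -> true; b = -21; (min(tmp, tmp) <= (b + -6)) -> false; a = 20; tmp = -2; return 97
g: tmp = -19; acc = -19; (((-a) - (b * c)) <= abs(-6)) -> true; b = -21; ((b + -6) >= min(tmp, tmp)) -> false; a = 21; tmp = -2; return 102
97 vs 102 — the two versions disagree here.
verdict: not equivalent; witness: a=-2, b=-2, c=2


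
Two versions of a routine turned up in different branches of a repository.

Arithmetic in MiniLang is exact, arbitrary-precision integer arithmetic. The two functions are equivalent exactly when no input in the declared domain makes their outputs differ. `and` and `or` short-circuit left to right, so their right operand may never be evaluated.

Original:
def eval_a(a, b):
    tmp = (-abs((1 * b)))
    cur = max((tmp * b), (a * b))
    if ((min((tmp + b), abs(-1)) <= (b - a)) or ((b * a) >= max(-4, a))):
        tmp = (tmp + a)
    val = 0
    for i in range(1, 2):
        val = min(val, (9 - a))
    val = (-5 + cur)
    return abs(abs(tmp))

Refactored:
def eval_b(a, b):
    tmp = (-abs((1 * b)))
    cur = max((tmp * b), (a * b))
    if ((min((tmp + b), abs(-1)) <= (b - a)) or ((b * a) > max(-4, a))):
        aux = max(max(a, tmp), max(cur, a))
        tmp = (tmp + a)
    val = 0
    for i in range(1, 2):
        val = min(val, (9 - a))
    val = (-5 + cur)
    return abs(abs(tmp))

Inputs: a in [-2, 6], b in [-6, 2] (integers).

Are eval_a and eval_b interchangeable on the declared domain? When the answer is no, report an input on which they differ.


Try a=3, b=1.
eval_a: tmp = -1; cur = 3; ((min((tmp + b), abs(-1)) <= (b - a)) or ((b * a) >= max(-4, a))) -> true; tmp = 2; val = 0; [i=1]; val = 0; val = -2; return 2
eval_b: tmp = -1; cur = 3; ((min((tmp + b), abs(-1)) <= (b - a)) or ((b * a) > max(-4, a))) -> false; val = 0; [i=1]; val = 0; val = -2; return 1
2 vs 1 — the two versions disagree here.
verdict: not equivalent; witness: a=3, b=1


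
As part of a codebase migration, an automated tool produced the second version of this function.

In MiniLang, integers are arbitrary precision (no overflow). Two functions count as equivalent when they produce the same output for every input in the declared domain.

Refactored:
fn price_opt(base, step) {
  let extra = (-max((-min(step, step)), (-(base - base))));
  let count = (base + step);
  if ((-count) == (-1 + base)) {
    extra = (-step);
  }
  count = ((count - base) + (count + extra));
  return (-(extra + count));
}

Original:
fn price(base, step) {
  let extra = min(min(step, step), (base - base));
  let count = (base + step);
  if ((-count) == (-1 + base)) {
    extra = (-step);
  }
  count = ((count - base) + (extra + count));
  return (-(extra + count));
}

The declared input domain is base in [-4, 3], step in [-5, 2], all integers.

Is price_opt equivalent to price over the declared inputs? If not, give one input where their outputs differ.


This is a faithful refactor — min/max/abs usage differs, but the computed results match everywhere.
Tracing base=0, step=2: price: extra=0, then count=2, then ((-count) == (-1 + base)) is false, then count=4, then returns -4 | price_opt: extra=0, then count=2, then ((-count) == (-1 + base)) is false, then count=4, then returns -4 — matching result -4.
An exhaustive pass over the 64 declared inputs shows identical outputs.
verdict: equivalent


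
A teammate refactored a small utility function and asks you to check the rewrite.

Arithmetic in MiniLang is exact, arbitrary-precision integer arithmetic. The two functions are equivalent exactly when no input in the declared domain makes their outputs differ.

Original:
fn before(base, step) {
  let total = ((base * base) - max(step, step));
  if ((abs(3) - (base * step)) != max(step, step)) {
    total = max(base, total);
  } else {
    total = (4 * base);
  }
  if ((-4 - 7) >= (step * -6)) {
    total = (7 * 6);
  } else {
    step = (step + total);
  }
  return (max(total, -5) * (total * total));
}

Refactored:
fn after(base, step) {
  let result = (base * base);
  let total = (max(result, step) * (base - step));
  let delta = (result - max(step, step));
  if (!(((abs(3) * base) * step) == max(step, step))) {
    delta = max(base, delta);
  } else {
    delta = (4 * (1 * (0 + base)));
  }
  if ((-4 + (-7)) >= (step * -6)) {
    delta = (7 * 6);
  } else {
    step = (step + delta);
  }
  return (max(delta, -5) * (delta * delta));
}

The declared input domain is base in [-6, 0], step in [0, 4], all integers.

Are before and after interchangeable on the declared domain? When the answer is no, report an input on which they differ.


Not equivalent: base=-6, step=0 separates them (46656 vs -2880).
before: total becomes 36; next ((abs(3) - (base * step)) != max(step, step)) evaluates to true; next total becomes 36; next ((-4 - 7) >= (step * -6)) evaluates to false; next step becomes 36; next final value 46656
after: result becomes 36; next total becomes -216; next delta becomes 36; next (!(((abs(3) * base) * step) == max(step, step))) evaluates to false; next delta becomes -24; next ((-4 + (-7)) >= (step * -6)) evaluates to false; next step becomes -24; next final value -2880
verdict: not equivalent; witness: base=-6, step=0
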